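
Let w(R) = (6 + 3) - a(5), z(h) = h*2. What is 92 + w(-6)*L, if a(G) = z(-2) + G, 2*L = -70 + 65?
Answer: 72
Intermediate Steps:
z(h) = 2*h
L = -5/2 (L = (-70 + 65)/2 = (1/2)*(-5) = -5/2 ≈ -2.5000)
a(G) = -4 + G (a(G) = 2*(-2) + G = -4 + G)
w(R) = 8 (w(R) = (6 + 3) - (-4 + 5) = 9 - 1*1 = 9 - 1 = 8)
92 + w(-6)*L = 92 + 8*(-5/2) = 92 - 20 = 72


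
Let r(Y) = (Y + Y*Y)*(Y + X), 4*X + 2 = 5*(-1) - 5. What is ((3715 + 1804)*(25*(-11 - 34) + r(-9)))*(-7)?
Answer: 76841037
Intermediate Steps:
X = -3 (X = -½ + (5*(-1) - 5)/4 = -½ + (-5 - 5)/4 = -½ + (¼)*(-10) = -½ - 5/2 = -3)
r(Y) = (-3 + Y)*(Y + Y²) (r(Y) = (Y + Y*Y)*(Y - 3) = (Y + Y²)*(-3 + Y) = (-3 + Y)*(Y + Y²))
((3715 + 1804)*(25*(-11 - 34) + r(-9)))*(-7) = ((3715 + 1804)*(25*(-11 - 34) - 9*(-3 + (-9)² - 2*(-9))))*(-7) = (5519*(25*(-45) - 9*(-3 + 81 + 18)))*(-7) = (5519*(-1125 - 9*96))*(-7) = (5519*(-1125 - 864))*(-7) = (5519*(-1989))*(-7) = -10977291*(-7) = 76841037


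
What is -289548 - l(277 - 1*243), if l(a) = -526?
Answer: -289022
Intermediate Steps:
-289548 - l(277 - 1*243) = -289548 - 1*(-526) = -289548 + 526 = -289022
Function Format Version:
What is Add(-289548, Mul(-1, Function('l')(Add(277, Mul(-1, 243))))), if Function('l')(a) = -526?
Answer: -289022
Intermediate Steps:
Add(-289548, Mul(-1, Function('l')(Add(277, Mul(-1, 243))))) = Add(-289548, Mul(-1, -526)) = Add(-289548, 526) = -289022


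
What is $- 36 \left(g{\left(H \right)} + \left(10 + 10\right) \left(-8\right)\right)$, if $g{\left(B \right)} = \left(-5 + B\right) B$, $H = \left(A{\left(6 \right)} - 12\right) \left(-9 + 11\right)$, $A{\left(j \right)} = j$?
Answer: $-1584$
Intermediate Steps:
$H = -12$ ($H = \left(6 - 12\right) \left(-9 + 11\right) = \left(-6\right) 2 = -12$)
$g{\left(B \right)} = B \left(-5 + B\right)$
$- 36 \left(g{\left(H \right)} + \left(10 + 10\right) \left(-8\right)\right) = - 36 \left(- 12 \left(-5 - 12\right) + \left(10 + 10\right) \left(-8\right)\right) = - 36 \left(\left(-12\right) \left(-17\right) + 20 \left(-8\right)\right) = - 36 \left(204 - 160\right) = \left(-36\right) 44 = -1584$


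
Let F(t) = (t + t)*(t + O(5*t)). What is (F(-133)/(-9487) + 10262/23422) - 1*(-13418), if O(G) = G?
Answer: 212618984525/15871751 ≈ 13396.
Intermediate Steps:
F(t) = 12*t² (F(t) = (t + t)*(t + 5*t) = (2*t)*(6*t) = 12*t²)
(F(-133)/(-9487) + 10262/23422) - 1*(-13418) = ((12*(-133)²)/(-9487) + 10262/23422) - 1*(-13418) = ((12*17689)*(-1/9487) + 10262*(1/23422)) + 13418 = (212268*(-1/9487) + 733/1673) + 13418 = (-212268/9487 + 733/1673) + 13418 = -348170393/15871751 + 13418 = 212618984525/15871751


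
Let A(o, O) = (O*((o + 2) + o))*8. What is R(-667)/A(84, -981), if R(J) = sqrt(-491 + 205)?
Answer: -I*sqrt(286)/1334160 ≈ -1.2676e-5*I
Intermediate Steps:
A(o, O) = 8*O*(2 + 2*o) (A(o, O) = (O*((2 + o) + o))*8 = (O*(2 + 2*o))*8 = 8*O*(2 + 2*o))
R(J) = I*sqrt(286) (R(J) = sqrt(-286) = I*sqrt(286))
R(-667)/A(84, -981) = (I*sqrt(286))/((16*(-981)*(1 + 84))) = (I*sqrt(286))/((16*(-981)*85)) = (I*sqrt(286))/(-1334160) = (I*sqrt(286))*(-1/1334160) = -I*sqrt(286)/1334160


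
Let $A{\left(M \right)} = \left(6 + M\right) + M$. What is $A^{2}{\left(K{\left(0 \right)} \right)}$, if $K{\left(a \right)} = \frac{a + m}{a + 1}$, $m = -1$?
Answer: $16$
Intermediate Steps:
$K{\left(a \right)} = \frac{-1 + a}{1 + a}$ ($K{\left(a \right)} = \frac{a - 1}{a + 1} = \frac{-1 + a}{1 + a}$)
$A{\left(M \right)} = 6 + 2 M$
$A^{2}{\left(K{\left(0 \right)} \right)} = \left(6 + 2 \frac{-1 + 0}{1 + 0}\right)^{2} = \left(6 + 2 \cdot 1^{-1} \left(-1\right)\right)^{2} = \left(6 + 2 \cdot 1 \left(-1\right)\right)^{2} = \left(6 + 2 \left(-1\right)\right)^{2} = \left(6 - 2\right)^{2} = 4^{2} = 16$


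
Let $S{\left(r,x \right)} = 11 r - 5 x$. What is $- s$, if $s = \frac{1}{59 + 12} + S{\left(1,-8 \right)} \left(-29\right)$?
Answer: $\frac{105008}{71} \approx 1479.0$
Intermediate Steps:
$S{\left(r,x \right)} = - 5 x + 11 r$
$s = - \frac{105008}{71}$ ($s = \frac{1}{59 + 12} + \left(\left(-5\right) \left(-8\right) + 11 \cdot 1\right) \left(-29\right) = \frac{1}{71} + \left(40 + 11\right) \left(-29\right) = \frac{1}{71} + 51 \left(-29\right) = \frac{1}{71} - 1479 = - \frac{105008}{71} \approx -1479.0$)
$- s = \left(-1\right) \left(- \frac{105008}{71}\right) = \frac{105008}{71}$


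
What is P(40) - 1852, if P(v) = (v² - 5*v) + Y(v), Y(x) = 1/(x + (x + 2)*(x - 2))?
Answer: -739471/1636 ≈ -452.00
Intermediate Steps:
Y(x) = 1/(x + (-2 + x)*(2 + x)) (Y(x) = 1/(x + (2 + x)*(-2 + x)) = 1/(x + (-2 + x)*(2 + x)))
P(v) = v² + 1/(-4 + v + v²) - 5*v (P(v) = (v² - 5*v) + 1/(-4 + v + v²) = v² + 1/(-4 + v + v²) - 5*v)
P(40) - 1852 = (1 + 40*(-5 + 40)*(-4 + 40 + 40²))/(-4 + 40 + 40²) - 1852 = (1 + 40*35*(-4 + 40 + 1600))/(-4 + 40 + 1600) - 1852 = (1 + 40*35*1636)/1636 - 1852 = (1 + 2290400)/1636 - 1852 = (1/1636)*2290401 - 1852 = 2290401/1636 - 1852 = -739471/1636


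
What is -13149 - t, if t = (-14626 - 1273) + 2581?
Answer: 169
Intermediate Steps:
t = -13318 (t = -15899 + 2581 = -13318)
-13149 - t = -13149 - 1*(-13318) = -13149 + 13318 = 169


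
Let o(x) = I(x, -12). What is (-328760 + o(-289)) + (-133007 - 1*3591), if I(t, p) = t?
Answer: -465647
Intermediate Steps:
o(x) = x
(-328760 + o(-289)) + (-133007 - 1*3591) = (-328760 - 289) + (-133007 - 1*3591) = -329049 + (-133007 - 3591) = -329049 - 136598 = -465647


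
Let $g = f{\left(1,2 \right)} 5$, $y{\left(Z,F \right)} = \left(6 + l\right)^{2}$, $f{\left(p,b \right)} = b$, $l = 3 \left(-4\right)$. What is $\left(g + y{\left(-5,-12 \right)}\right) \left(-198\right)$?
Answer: $-9108$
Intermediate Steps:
$l = -12$
$y{\left(Z,F \right)} = 36$ ($y{\left(Z,F \right)} = \left(6 - 12\right)^{2} = \left(-6\right)^{2} = 36$)
$g = 10$ ($g = 2 \cdot 5 = 10$)
$\left(g + y{\left(-5,-12 \right)}\right) \left(-198\right) = \left(10 + 36\right) \left(-198\right) = 46 \left(-198\right) = -9108$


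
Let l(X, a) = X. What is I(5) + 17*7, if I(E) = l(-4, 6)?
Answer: 115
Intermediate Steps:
I(E) = -4
I(5) + 17*7 = -4 + 17*7 = -4 + 119 = 115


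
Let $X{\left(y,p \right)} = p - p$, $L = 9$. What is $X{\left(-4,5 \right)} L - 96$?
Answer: $-96$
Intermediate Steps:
$X{\left(y,p \right)} = 0$
$X{\left(-4,5 \right)} L - 96 = 0 \cdot 9 - 96 = 0 - 96 = -96$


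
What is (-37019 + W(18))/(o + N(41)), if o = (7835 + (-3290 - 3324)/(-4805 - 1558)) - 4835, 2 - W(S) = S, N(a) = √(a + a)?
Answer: -2249976094174935/182319577019969 + 1499464524915*√82/364639154039938 ≈ -12.304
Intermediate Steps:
N(a) = √2*√a (N(a) = √(2*a) = √2*√a)
W(S) = 2 - S
o = 19095614/6363 (o = (7835 - 6614/(-6363)) - 4835 = (7835 - 6614*(-1/6363)) - 4835 = (7835 + 6614/6363) - 4835 = 49860719/6363 - 4835 = 19095614/6363 ≈ 3001.0)
(-37019 + W(18))/(o + N(41)) = (-37019 + (2 - 1*18))/(19095614/6363 + √2*√41) = (-37019 + (2 - 18))/(19095614/6363 + √82) = (-37019 - 16)/(19095614/6363 + √82) = -37035/(19095614/6363 + √82)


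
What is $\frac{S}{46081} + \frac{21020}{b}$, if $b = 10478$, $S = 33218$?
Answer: $\frac{658340412}{241418359} \approx 2.727$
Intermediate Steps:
$\frac{S}{46081} + \frac{21020}{b} = \frac{33218}{46081} + \frac{21020}{10478} = 33218 \cdot \frac{1}{46081} + 21020 \cdot \frac{1}{10478} = \frac{33218}{46081} + \frac{10510}{5239} = \frac{658340412}{241418359}$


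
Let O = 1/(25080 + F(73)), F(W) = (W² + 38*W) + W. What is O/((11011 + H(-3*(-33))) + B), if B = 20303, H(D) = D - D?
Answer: 1/1041378384 ≈ 9.6027e-10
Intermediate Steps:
H(D) = 0
F(W) = W² + 39*W
O = 1/33256 (O = 1/(25080 + 73*(39 + 73)) = 1/(25080 + 73*112) = 1/(25080 + 8176) = 1/33256 ≈ 3.0070e-5)
O/((11011 + H(-3*(-33))) + B) = 1/(33256*((11011 + 0) + 20303)) = 1/(33256*(11011 + 20303)) = (1/33256)/31314 = (1/33256)*(1/31314) = 1/1041378384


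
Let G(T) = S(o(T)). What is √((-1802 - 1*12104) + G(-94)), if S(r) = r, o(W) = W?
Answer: 20*I*√35 ≈ 118.32*I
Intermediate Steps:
G(T) = T
√((-1802 - 1*12104) + G(-94)) = √((-1802 - 1*12104) - 94) = √((-1802 - 12104) - 94) = √(-13906 - 94) = √(-14000) = 20*I*√35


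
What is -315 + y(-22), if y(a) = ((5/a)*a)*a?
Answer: -425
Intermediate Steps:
y(a) = 5*a
-315 + y(-22) = -315 + 5*(-22) = -315 - 110 = -425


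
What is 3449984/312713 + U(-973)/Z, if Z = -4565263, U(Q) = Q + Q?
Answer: 15750692845290/1427617088519 ≈ 11.033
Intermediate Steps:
U(Q) = 2*Q
3449984/312713 + U(-973)/Z = 3449984/312713 + (2*(-973))/(-4565263) = 3449984*(1/312713) - 1946*(-1/4565263) = 3449984/312713 + 1946/4565263 = 15750692845290/1427617088519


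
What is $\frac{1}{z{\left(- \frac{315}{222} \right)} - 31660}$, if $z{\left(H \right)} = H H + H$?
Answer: $- \frac{5476}{173366905} \approx -3.1586 \cdot 10^{-5}$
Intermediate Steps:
$z{\left(H \right)} = H + H^{2}$ ($z{\left(H \right)} = H^{2} + H = H + H^{2}$)
$\frac{1}{z{\left(- \frac{315}{222} \right)} - 31660} = \frac{1}{- \frac{315}{222} \left(1 - \frac{315}{222}\right) - 31660} = \frac{1}{\left(-315\right) \frac{1}{222} \left(1 - \frac{105}{74}\right) - 31660} = \frac{1}{- \frac{105 \left(1 - \frac{105}{74}\right)}{74} - 31660} = \frac{1}{\left(- \frac{105}{74}\right) \left(- \frac{31}{74}\right) - 31660} = \frac{1}{\frac{3255}{5476} - 31660} = \frac{1}{- \frac{173366905}{5476}} = - \frac{5476}{173366905}$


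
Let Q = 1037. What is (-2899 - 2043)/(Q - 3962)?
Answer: 4942/2925 ≈ 1.6896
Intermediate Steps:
(-2899 - 2043)/(Q - 3962) = (-2899 - 2043)/(1037 - 3962) = -4942/(-2925) = -4942*(-1/2925) = 4942/2925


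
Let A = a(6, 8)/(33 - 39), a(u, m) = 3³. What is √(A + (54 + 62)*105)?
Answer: √48702/2 ≈ 110.34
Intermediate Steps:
a(u, m) = 27
A = -9/2 (A = 27/(33 - 39) = 27/(-6) = -⅙*27 = -9/2 ≈ -4.5000)
√(A + (54 + 62)*105) = √(-9/2 + (54 + 62)*105) = √(-9/2 + 116*105) = √(-9/2 + 12180) = √(24351/2) = √48702/2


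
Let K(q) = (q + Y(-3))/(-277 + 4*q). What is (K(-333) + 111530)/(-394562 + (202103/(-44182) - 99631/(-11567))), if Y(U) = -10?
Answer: -2132780826016254/7545091414204081 ≈ -0.28267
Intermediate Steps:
K(q) = (-10 + q)/(-277 + 4*q) (K(q) = (q - 10)/(-277 + 4*q) = (-10 + q)/(-277 + 4*q))
(K(-333) + 111530)/(-394562 + (202103/(-44182) - 99631/(-11567))) = ((-10 - 333)/(-277 + 4*(-333)) + 111530)/(-394562 + (202103/(-44182) - 99631/(-11567))) = (-343/(-277 - 1332) + 111530)/(-394562 + (202103*(-1/44182) - 99631*(-1/11567))) = (-343/(-1609) + 111530)/(-394562 + (-202103/44182 + 2317/269)) = (-1/1609*(-343) + 111530)/(-394562 + 48003987/11884958) = (343/1609 + 111530)/(-4689304794409/11884958) = (179452113/1609)*(-11884958/4689304794409) = -2132780826016254/7545091414204081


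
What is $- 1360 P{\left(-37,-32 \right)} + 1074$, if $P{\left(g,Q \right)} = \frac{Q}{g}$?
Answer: $- \frac{3782}{37} \approx -102.22$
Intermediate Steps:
$- 1360 P{\left(-37,-32 \right)} + 1074 = - 1360 \left(- \frac{32}{-37}\right) + 1074 = - 1360 \left(\left(-32\right) \left(- \frac{1}{37}\right)\right) + 1074 = \left(-1360\right) \frac{32}{37} + 1074 = - \frac{43520}{37} + 1074 = - \frac{3782}{37}$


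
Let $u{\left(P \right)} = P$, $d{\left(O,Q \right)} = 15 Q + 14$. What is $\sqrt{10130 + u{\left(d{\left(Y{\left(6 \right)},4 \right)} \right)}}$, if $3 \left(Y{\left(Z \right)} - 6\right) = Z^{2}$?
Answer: $2 \sqrt{2551} \approx 101.01$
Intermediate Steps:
$Y{\left(Z \right)} = 6 + \frac{Z^{2}}{3}$
$d{\left(O,Q \right)} = 14 + 15 Q$
$\sqrt{10130 + u{\left(d{\left(Y{\left(6 \right)},4 \right)} \right)}} = \sqrt{10130 + \left(14 + 15 \cdot 4\right)} = \sqrt{10130 + \left(14 + 60\right)} = \sqrt{10130 + 74} = \sqrt{10204} = 2 \sqrt{2551}$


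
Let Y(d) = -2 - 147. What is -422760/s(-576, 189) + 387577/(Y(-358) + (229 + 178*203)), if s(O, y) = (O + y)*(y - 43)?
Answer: 6201451049/341027238 ≈ 18.185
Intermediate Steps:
Y(d) = -149
s(O, y) = (-43 + y)*(O + y) (s(O, y) = (O + y)*(-43 + y) = (-43 + y)*(O + y))
-422760/s(-576, 189) + 387577/(Y(-358) + (229 + 178*203)) = -422760/(189**2 - 43*(-576) - 43*189 - 576*189) + 387577/(-149 + (229 + 178*203)) = -422760/(35721 + 24768 - 8127 - 108864) + 387577/(-149 + (229 + 36134)) = -422760/(-56502) + 387577/(-149 + 36363) = -422760*(-1/56502) + 387577/36214 = 70460/9417 + 387577*(1/36214) = 70460/9417 + 387577/36214 = 6201451049/341027238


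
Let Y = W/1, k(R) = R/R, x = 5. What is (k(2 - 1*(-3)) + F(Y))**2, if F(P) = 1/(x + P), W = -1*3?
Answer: 9/4 ≈ 2.2500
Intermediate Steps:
W = -3
k(R) = 1
Y = -3 (Y = -3/1 = -3*1 = -3)
F(P) = 1/(5 + P)
(k(2 - 1*(-3)) + F(Y))**2 = (1 + 1/(5 - 3))**2 = (1 + 1/2)**2 = (3/2)**2 = 9/4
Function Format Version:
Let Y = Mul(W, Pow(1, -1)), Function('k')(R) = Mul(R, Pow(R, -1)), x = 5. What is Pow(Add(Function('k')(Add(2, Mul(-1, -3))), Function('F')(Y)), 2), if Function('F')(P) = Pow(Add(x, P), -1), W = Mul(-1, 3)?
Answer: Rational(9, 4) ≈ 2.2500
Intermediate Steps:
W = -3
Function('k')(R) = 1
Y = -3 (Y = Mul(-3, Pow(1, -1)) = Mul(-3, 1) = -3)
Function('F')(P) = Pow(Add(5, P), -1)
Pow(Add(Function('k')(Add(2, Mul(-1, -3))), Function('F')(Y)), 2) = Pow(Add(1, Pow(Add(5, -3), -1)), 2) = Pow(Add(1, Pow(2, -1)), 2) = Pow(Add(1, Rational(1, 2)), 2) = Pow(Rational(3, 2), 2) = Rational(9, 4)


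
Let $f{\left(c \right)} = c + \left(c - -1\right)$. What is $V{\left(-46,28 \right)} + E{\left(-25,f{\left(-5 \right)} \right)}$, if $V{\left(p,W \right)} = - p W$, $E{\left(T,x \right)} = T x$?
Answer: $1513$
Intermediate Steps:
$f{\left(c \right)} = 1 + 2 c$ ($f{\left(c \right)} = c + \left(c + 1\right) = c + \left(1 + c\right) = 1 + 2 c$)
$V{\left(p,W \right)} = - W p$
$V{\left(-46,28 \right)} + E{\left(-25,f{\left(-5 \right)} \right)} = \left(-1\right) 28 \left(-46\right) - 25 \left(1 + 2 \left(-5\right)\right) = 1288 - 25 \left(1 - 10\right) = 1288 - -225 = 1288 + 225 = 1513$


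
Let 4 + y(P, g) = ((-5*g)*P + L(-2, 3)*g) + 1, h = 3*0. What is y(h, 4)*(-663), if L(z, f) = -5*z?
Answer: -24531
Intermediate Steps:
h = 0
y(P, g) = -3 + 10*g - 5*P*g (y(P, g) = -4 + (((-5*g)*P + (-5*(-2))*g) + 1) = -4 + ((-5*P*g + 10*g) + 1) = -4 + ((10*g - 5*P*g) + 1) = -4 + (1 + 10*g - 5*P*g) = -3 + 10*g - 5*P*g)
y(h, 4)*(-663) = (-3 + 10*4 - 5*0*4)*(-663) = (-3 + 40 + 0)*(-663) = 37*(-663) = -24531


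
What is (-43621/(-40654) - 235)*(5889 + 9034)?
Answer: -141918759687/40654 ≈ -3.4909e+6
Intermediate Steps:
(-43621/(-40654) - 235)*(5889 + 9034) = (-43621*(-1/40654) - 235)*14923 = (43621/40654 - 235)*14923 = -9510069/40654*14923 = -141918759687/40654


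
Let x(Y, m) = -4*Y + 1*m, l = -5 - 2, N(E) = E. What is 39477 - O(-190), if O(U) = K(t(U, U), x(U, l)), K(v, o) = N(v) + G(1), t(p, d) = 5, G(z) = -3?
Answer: 39475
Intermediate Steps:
l = -7
x(Y, m) = m - 4*Y (x(Y, m) = -4*Y + m = m - 4*Y)
K(v, o) = -3 + v (K(v, o) = v - 3 = -3 + v)
O(U) = 2 (O(U) = -3 + 5 = 2)
39477 - O(-190) = 39477 - 1*2 = 39477 - 2 = 39475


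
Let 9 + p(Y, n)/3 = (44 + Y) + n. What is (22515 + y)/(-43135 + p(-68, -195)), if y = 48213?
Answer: -70728/43819 ≈ -1.6141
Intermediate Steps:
p(Y, n) = 105 + 3*Y + 3*n (p(Y, n) = -27 + 3*((44 + Y) + n) = -27 + 3*(44 + Y + n) = -27 + (132 + 3*Y + 3*n) = 105 + 3*Y + 3*n)
(22515 + y)/(-43135 + p(-68, -195)) = (22515 + 48213)/(-43135 + (105 + 3*(-68) + 3*(-195))) = 70728/(-43135 + (105 - 204 - 585)) = 70728/(-43135 - 684) = 70728/(-43819) = 70728*(-1/43819) = -70728/43819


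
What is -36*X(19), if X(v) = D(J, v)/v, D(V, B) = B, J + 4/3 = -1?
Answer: -36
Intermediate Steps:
J = -7/3 (J = -4/3 - 1 = -7/3 ≈ -2.3333)
X(v) = 1 (X(v) = v/v = 1)
-36*X(19) = -36*1 = -36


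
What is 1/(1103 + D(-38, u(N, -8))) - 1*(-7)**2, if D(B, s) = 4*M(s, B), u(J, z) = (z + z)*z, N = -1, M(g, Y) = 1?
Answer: -54242/1107 ≈ -48.999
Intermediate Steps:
u(J, z) = 2*z**2 (u(J, z) = (2*z)*z = 2*z**2)
D(B, s) = 4 (D(B, s) = 4*1 = 4)
1/(1103 + D(-38, u(N, -8))) - 1*(-7)**2 = 1/(1103 + 4) - 1*(-7)**2 = 1/1107 - 1*49 = 1/1107 - 49 = -54242/1107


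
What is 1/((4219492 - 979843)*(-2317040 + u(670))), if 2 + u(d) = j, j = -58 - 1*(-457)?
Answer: -1/7505110178307 ≈ -1.3324e-13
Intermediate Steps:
j = 399 (j = -58 + 457 = 399)
u(d) = 397 (u(d) = -2 + 399 = 397)
1/((4219492 - 979843)*(-2317040 + u(670))) = 1/((4219492 - 979843)*(-2317040 + 397)) = 1/(3239649*(-2316643)) = 1/(-7505110178307) = -1/7505110178307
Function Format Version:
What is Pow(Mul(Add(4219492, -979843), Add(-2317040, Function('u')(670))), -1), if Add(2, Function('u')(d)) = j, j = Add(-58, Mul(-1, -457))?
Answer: Rational(-1, 7505110178307) ≈ -1.3324e-13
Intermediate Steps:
j = 399 (j = Add(-58, 457) = 399)
Function('u')(d) = 397 (Function('u')(d) = Add(-2, 399) = 397)
Pow(Mul(Add(4219492, -979843), Add(-2317040, Function('u')(670))), -1) = Pow(Mul(Add(4219492, -979843), Add(-2317040, 397)), -1) = Pow(Mul(3239649, -2316643), -1) = Pow(-7505110178307, -1) = Rational(-1, 7505110178307)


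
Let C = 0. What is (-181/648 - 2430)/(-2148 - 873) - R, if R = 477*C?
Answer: 1574821/1957608 ≈ 0.80446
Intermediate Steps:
R = 0 (R = 477*0 = 0)
(-181/648 - 2430)/(-2148 - 873) - R = (-181/648 - 2430)/(-2148 - 873) - 1*0 = (-181*1/648 - 2430)/(-3021) + 0 = (-181/648 - 2430)*(-1/3021) + 0 = -1574821/648*(-1/3021) + 0 = 1574821/1957608 + 0 = 1574821/1957608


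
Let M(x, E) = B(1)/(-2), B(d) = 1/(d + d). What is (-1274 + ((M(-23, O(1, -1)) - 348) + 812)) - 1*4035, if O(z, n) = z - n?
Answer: -19381/4 ≈ -4845.3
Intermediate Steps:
B(d) = 1/(2*d)
M(x, E) = -1/4 (M(x, E) = ((1/2)/1)/(-2) = ((1/2)*1)*(-1/2) = (1/2)*(-1/2) = -1/4)
(-1274 + ((M(-23, O(1, -1)) - 348) + 812)) - 1*4035 = (-1274 + ((-1/4 - 348) + 812)) - 1*4035 = (-1274 + (-1393/4 + 812)) - 4035 = (-1274 + 1855/4) - 4035 = -3241/4 - 4035 = -19381/4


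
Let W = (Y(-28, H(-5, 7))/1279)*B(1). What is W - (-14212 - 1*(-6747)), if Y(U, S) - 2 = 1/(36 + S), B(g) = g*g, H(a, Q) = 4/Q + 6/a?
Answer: 11820098441/1583402 ≈ 7465.0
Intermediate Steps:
B(g) = g**2
Y(U, S) = 2 + 1/(36 + S)
W = 2511/1583402 (W = (((73 + 2*(4/7 + 6/(-5)))/(36 + (4/7 + 6/(-5))))/1279)*1**2 = (((73 + 2*(4*(1/7) + 6*(-1/5)))/(36 + (4*(1/7) + 6*(-1/5))))*(1/1279))*1 = (((73 + 2*(4/7 - 6/5))/(36 + (4/7 - 6/5)))*(1/1279))*1 = (((73 + 2*(-22/35))/(36 - 22/35))*(1/1279))*1 = (((73 - 44/35)/(1238/35))*(1/1279))*1 = (((35/1238)*(2511/35))*(1/1279))*1 = ((2511/1238)*(1/1279))*1 = (2511/1583402)*1 = 2511/1583402 ≈ 0.0015858)
W - (-14212 - 1*(-6747)) = 2511/1583402 - (-14212 - 1*(-6747)) = 2511/1583402 - (-14212 + 6747) = 2511/1583402 - 1*(-7465) = 2511/1583402 + 7465 = 11820098441/1583402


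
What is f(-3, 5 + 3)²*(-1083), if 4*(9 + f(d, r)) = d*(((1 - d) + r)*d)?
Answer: -350892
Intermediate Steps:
f(d, r) = -9 + d²*(1 + r - d)/4 (f(d, r) = -9 + (d*(((1 - d) + r)*d))/4 = -9 + (d*((1 + r - d)*d))/4 = -9 + (d*(d*(1 + r - d)))/4 = -9 + (d²*(1 + r - d))/4 = -9 + d²*(1 + r - d)/4)
f(-3, 5 + 3)²*(-1083) = (-9 - ¼*(-3)³ + (¼)*(-3)² + (¼)*(5 + 3)*(-3)²)²*(-1083) = (-9 - ¼*(-27) + (¼)*9 + (¼)*8*9)²*(-1083) = (-9 + 27/4 + 9/4 + 18)²*(-1083) = 18²*(-1083) = 324*(-1083) = -350892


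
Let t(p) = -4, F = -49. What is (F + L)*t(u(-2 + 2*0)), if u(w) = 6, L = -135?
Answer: 736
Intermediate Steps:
(F + L)*t(u(-2 + 2*0)) = (-49 - 135)*(-4) = -184*(-4) = 736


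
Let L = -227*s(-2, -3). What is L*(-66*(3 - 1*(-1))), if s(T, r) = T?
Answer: -119856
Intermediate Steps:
L = 454 (L = -227*(-2) = 454)
L*(-66*(3 - 1*(-1))) = 454*(-66*(3 - 1*(-1))) = 454*(-66*(3 + 1)) = 454*(-66*4) = 454*(-264) = -119856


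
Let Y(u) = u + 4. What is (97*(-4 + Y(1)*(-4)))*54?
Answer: -125712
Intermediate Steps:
Y(u) = 4 + u
(97*(-4 + Y(1)*(-4)))*54 = (97*(-4 + (4 + 1)*(-4)))*54 = (97*(-4 + 5*(-4)))*54 = (97*(-4 - 20))*54 = (97*(-24))*54 = -2328*54 = -125712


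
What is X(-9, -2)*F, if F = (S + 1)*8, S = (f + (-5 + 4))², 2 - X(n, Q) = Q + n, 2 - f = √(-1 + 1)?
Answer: 208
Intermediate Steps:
f = 2 (f = 2 - √(-1 + 1) = 2 - √0 = 2 - 1*0 = 2 + 0 = 2)
X(n, Q) = 2 - Q - n (X(n, Q) = 2 - (Q + n) = 2 + (-Q - n) = 2 - Q - n)
S = 1 (S = (2 + (-5 + 4))² = (2 - 1)² = 1² = 1)
F = 16 (F = (1 + 1)*8 = 2*8 = 16)
X(-9, -2)*F = (2 - 1*(-2) - 1*(-9))*16 = (2 + 2 + 9)*16 = 13*16 = 208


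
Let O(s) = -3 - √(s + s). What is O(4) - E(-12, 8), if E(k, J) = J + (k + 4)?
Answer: -3 - 2*√2 ≈ -5.8284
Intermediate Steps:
E(k, J) = 4 + J + k (E(k, J) = J + (4 + k) = 4 + J + k)
O(s) = -3 - √2*√s (O(s) = -3 - √(2*s) = -3 - √2*√s)
O(4) - E(-12, 8) = (-3 - √2*√4) - (4 + 8 - 12) = (-3 - 1*√2*2) - 1*0 = (-3 - 2*√2) + 0 = -3 - 2*√2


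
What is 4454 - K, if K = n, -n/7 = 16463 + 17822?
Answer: 244449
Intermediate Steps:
n = -239995 (n = -7*(16463 + 17822) = -7*34285 = -239995)
K = -239995
4454 - K = 4454 - 1*(-239995) = 4454 + 239995 = 244449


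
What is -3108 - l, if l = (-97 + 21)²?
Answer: -8884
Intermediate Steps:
l = 5776 (l = (-76)² = 5776)
-3108 - l = -3108 - 1*5776 = -3108 - 5776 = -8884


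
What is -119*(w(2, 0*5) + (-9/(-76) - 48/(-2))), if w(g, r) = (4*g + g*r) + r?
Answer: -290479/76 ≈ -3822.1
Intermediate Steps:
w(g, r) = r + 4*g + g*r
-119*(w(2, 0*5) + (-9/(-76) - 48/(-2))) = -119*((0*5 + 4*2 + 2*(0*5)) + (-9/(-76) - 48/(-2))) = -119*((0 + 8 + 2*0) + (-9*(-1/76) - 48*(-1/2))) = -119*((0 + 8 + 0) + (9/76 + 24)) = -119*(8 + 1833/76) = -119*2441/76 = -290479/76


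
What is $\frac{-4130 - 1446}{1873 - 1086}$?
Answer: $- \frac{5576}{787} \approx -7.0851$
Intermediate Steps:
$\frac{-4130 - 1446}{1873 - 1086} = \frac{-4130 - 1446}{787} = \left(-4130 - 1446\right) \frac{1}{787} = \left(-5576\right) \frac{1}{787} = - \frac{5576}{787}$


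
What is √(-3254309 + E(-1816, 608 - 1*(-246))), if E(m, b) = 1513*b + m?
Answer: I*√1964023 ≈ 1401.4*I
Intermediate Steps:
E(m, b) = m + 1513*b
√(-3254309 + E(-1816, 608 - 1*(-246))) = √(-3254309 + (-1816 + 1513*(608 - 1*(-246)))) = √(-3254309 + (-1816 + 1513*(608 + 246))) = √(-3254309 + (-1816 + 1513*854)) = √(-3254309 + (-1816 + 1292102)) = √(-3254309 + 1290286) = √(-1964023) = I*√1964023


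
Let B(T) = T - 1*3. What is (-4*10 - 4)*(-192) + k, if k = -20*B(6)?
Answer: 8388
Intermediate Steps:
B(T) = -3 + T (B(T) = T - 3 = -3 + T)
k = -60 (k = -20*(-3 + 6) = -20*3 = -60)
(-4*10 - 4)*(-192) + k = (-4*10 - 4)*(-192) - 60 = (-40 - 4)*(-192) - 60 = -44*(-192) - 60 = 8448 - 60 = 8388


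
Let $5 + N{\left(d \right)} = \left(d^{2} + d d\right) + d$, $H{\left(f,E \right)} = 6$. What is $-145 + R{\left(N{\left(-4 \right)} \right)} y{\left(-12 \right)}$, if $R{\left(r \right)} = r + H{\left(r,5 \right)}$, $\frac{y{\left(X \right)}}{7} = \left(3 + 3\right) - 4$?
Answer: $261$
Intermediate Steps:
$N{\left(d \right)} = -5 + d + 2 d^{2}$ ($N{\left(d \right)} = -5 + \left(\left(d^{2} + d d\right) + d\right) = -5 + \left(\left(d^{2} + d^{2}\right) + d\right) = -5 + \left(2 d^{2} + d\right) = -5 + \left(d + 2 d^{2}\right) = -5 + d + 2 d^{2}$)
$y{\left(X \right)} = 14$ ($y{\left(X \right)} = 7 \left(\left(3 + 3\right) - 4\right) = 7 \left(6 - 4\right) = 7 \cdot 2 = 14$)
$R{\left(r \right)} = 6 + r$ ($R{\left(r \right)} = r + 6 = 6 + r$)
$-145 + R{\left(N{\left(-4 \right)} \right)} y{\left(-12 \right)} = -145 + \left(6 - \left(9 - 32\right)\right) 14 = -145 + \left(6 - -23\right) 14 = -145 + \left(6 + 23\right) 14 = -145 + 29 \cdot 14 = -145 + 406 = 261$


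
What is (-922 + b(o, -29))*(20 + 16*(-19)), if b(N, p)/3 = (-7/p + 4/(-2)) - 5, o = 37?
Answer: 7760584/29 ≈ 2.6761e+5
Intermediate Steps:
b(N, p) = -21 - 21/p (b(N, p) = 3*((-7/p + 4/(-2)) - 5) = 3*((-7/p + 4*(-1/2)) - 5) = 3*((-7/p - 2) - 5) = 3*((-2 - 7/p) - 5) = 3*(-7 - 7/p) = -21 - 21/p)
(-922 + b(o, -29))*(20 + 16*(-19)) = (-922 + (-21 - 21/(-29)))*(20 + 16*(-19)) = (-922 + (-21 - 21*(-1/29)))*(20 - 304) = (-922 + (-21 + 21/29))*(-284) = (-922 - 588/29)*(-284) = -27326/29*(-284) = 7760584/29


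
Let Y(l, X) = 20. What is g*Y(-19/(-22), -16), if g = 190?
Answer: 3800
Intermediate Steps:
g*Y(-19/(-22), -16) = 190*20 = 3800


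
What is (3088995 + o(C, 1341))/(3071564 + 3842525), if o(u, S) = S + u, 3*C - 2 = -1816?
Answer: 9269194/20742267 ≈ 0.44687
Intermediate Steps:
C = -1814/3 (C = ⅔ + (⅓)*(-1816) = ⅔ - 1816/3 = -1814/3 ≈ -604.67)
(3088995 + o(C, 1341))/(3071564 + 3842525) = (3088995 + (1341 - 1814/3))/(3071564 + 3842525) = (3088995 + 2209/3)/6914089 = (9269194/3)*(1/6914089) = 9269194/20742267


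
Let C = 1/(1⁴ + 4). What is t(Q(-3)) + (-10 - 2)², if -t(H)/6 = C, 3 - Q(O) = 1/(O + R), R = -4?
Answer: 714/5 ≈ 142.80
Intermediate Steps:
Q(O) = 3 - 1/(-4 + O) (Q(O) = 3 - 1/(O - 4) = 3 - 1/(-4 + O))
C = ⅕ (C = 1/(1 + 4) = 1/5 = ⅕ ≈ 0.20000)
t(H) = -6/5 (t(H) = -6*⅕ = -6/5)
t(Q(-3)) + (-10 - 2)² = -6/5 + (-10 - 2)² = -6/5 + (-12)² = -6/5 + 144 = 714/5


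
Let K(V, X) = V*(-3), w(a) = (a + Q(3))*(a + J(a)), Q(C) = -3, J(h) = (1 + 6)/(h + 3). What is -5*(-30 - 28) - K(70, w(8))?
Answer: 500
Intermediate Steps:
J(h) = 7/(3 + h)
w(a) = (-3 + a)*(a + 7/(3 + a)) (w(a) = (a - 3)*(a + 7/(3 + a)) = (-3 + a)*(a + 7/(3 + a)))
K(V, X) = -3*V
-5*(-30 - 28) - K(70, w(8)) = -5*(-30 - 28) - (-3)*70 = -5*(-58) - 1*(-210) = 290 + 210 = 500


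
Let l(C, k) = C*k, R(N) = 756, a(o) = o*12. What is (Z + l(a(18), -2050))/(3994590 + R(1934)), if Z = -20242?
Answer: -231521/1997673 ≈ -0.11590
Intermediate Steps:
a(o) = 12*o
(Z + l(a(18), -2050))/(3994590 + R(1934)) = (-20242 + (12*18)*(-2050))/(3994590 + 756) = (-20242 + 216*(-2050))/3995346 = (-20242 - 442800)*(1/3995346) = -463042*1/3995346 = -231521/1997673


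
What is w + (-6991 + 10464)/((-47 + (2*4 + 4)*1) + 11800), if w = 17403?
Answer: 204749768/11765 ≈ 17403.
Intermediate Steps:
w + (-6991 + 10464)/((-47 + (2*4 + 4)*1) + 11800) = 17403 + (-6991 + 10464)/((-47 + (2*4 + 4)*1) + 11800) = 17403 + 3473/((-47 + (8 + 4)*1) + 11800) = 17403 + 3473/((-47 + 12*1) + 11800) = 17403 + 3473/((-47 + 12) + 11800) = 17403 + 3473/(-35 + 11800) = 17403 + 3473/11765 = 204749768/11765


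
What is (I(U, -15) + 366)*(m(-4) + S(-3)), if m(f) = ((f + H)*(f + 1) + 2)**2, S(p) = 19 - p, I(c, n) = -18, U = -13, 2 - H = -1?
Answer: 16356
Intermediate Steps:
H = 3 (H = 2 - 1*(-1) = 2 + 1 = 3)
m(f) = (2 + (1 + f)*(3 + f))**2 (m(f) = ((f + 3)*(f + 1) + 2)**2 = ((3 + f)*(1 + f) + 2)**2 = ((1 + f)*(3 + f) + 2)**2 = (2 + (1 + f)*(3 + f))**2)
(I(U, -15) + 366)*(m(-4) + S(-3)) = (-18 + 366)*((5 + (-4)**2 + 4*(-4))**2 + (19 - 1*(-3))) = 348*((5 + 16 - 16)**2 + (19 + 3)) = 348*(5**2 + 22) = 348*(25 + 22) = 348*47 = 16356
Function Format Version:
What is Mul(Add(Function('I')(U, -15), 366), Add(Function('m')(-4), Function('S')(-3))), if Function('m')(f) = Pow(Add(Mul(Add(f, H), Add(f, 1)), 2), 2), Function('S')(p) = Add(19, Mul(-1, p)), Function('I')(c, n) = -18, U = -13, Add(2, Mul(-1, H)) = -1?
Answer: 16356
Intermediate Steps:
H = 3 (H = Add(2, Mul(-1, -1)) = Add(2, 1) = 3)
Function('m')(f) = Pow(Add(2, Mul(Add(1, f), Add(3, f))), 2) (Function('m')(f) = Pow(Add(Mul(Add(f, 3), Add(f, 1)), 2), 2) = Pow(Add(Mul(Add(3, f), Add(1, f)), 2), 2) = Pow(Add(Mul(Add(1, f), Add(3, f)), 2), 2) = Pow(Add(2, Mul(Add(1, f), Add(3, f))), 2))
Mul(Add(Function('I')(U, -15), 366), Add(Function('m')(-4), Function('S')(-3))) = Mul(Add(-18, 366), Add(Pow(Add(5, Pow(-4, 2), Mul(4, -4)), 2), Add(19, Mul(-1, -3)))) = Mul(348, Add(Pow(Add(5, 16, -16), 2), Add(19, 3))) = Mul(348, Add(Pow(5, 2), 22)) = Mul(348, Add(25, 22)) = Mul(348, 47) = 16356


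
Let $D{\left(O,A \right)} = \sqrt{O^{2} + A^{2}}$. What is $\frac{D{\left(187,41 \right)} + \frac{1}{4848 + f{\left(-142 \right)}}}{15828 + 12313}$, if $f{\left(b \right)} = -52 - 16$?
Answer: $\frac{1}{134513980} + \frac{5 \sqrt{1466}}{28141} \approx 0.006803$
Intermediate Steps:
$f{\left(b \right)} = -68$
$D{\left(O,A \right)} = \sqrt{A^{2} + O^{2}}$
$\frac{D{\left(187,41 \right)} + \frac{1}{4848 + f{\left(-142 \right)}}}{15828 + 12313} = \frac{\sqrt{41^{2} + 187^{2}} + \frac{1}{4848 - 68}}{15828 + 12313} = \frac{\sqrt{1681 + 34969} + \frac{1}{4780}}{28141} = \left(\sqrt{36650} + \frac{1}{4780}\right) \frac{1}{28141} = \left(5 \sqrt{1466} + \frac{1}{4780}\right) \frac{1}{28141} = \left(\frac{1}{4780} + 5 \sqrt{1466}\right) \frac{1}{28141} = \frac{1}{134513980} + \frac{5 \sqrt{1466}}{28141}$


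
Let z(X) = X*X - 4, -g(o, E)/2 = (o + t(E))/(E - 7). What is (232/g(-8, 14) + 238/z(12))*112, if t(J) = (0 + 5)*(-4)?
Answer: 17192/5 ≈ 3438.4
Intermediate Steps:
t(J) = -20 (t(J) = 5*(-4) = -20)
g(o, E) = -2*(-20 + o)/(-7 + E) (g(o, E) = -2*(o - 20)/(E - 7) = -2*(-20 + o)/(-7 + E))
z(X) = -4 + X² (z(X) = X² - 4 = -4 + X²)
(232/g(-8, 14) + 238/z(12))*112 = (232/((2*(20 - 1*(-8))/(-7 + 14))) + 238/(-4 + 12²))*112 = (232/((2*(20 + 8)/7)) + 238/(-4 + 144))*112 = (232/((2*(⅐)*28)) + 238/140)*112 = (232/8 + 238*(1/140))*112 = (232*(⅛) + 17/10)*112 = (29 + 17/10)*112 = (307/10)*112 = 17192/5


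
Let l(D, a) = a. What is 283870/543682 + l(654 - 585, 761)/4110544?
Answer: 583636933641/1117414391504 ≈ 0.52231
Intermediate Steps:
283870/543682 + l(654 - 585, 761)/4110544 = 283870/543682 + 761/4110544 = 283870*(1/543682) + 761*(1/4110544) = 141935/271841 + 761/4110544 = 583636933641/1117414391504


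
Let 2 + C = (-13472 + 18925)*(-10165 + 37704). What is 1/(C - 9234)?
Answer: 1/150160931 ≈ 6.6595e-9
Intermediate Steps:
C = 150170165 (C = -2 + (-13472 + 18925)*(-10165 + 37704) = -2 + 5453*27539 = -2 + 150170167 = 150170165)
1/(C - 9234) = 1/(150170165 - 9234) = 1/150160931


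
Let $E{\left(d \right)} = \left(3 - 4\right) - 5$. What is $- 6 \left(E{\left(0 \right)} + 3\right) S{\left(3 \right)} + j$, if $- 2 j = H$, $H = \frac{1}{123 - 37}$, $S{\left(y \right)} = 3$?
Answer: $\frac{9287}{172} \approx 53.994$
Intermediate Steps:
$H = \frac{1}{86} \approx 0.011628$
$j = - \frac{1}{172}$ ($j = \left(- \frac{1}{2}\right) \frac{1}{86} = - \frac{1}{172} \approx -0.005814$)
$E{\left(d \right)} = -6$ ($E{\left(d \right)} = -1 - 5 = -6$)
$- 6 \left(E{\left(0 \right)} + 3\right) S{\left(3 \right)} + j = - 6 \left(-6 + 3\right) 3 - \frac{1}{172} = \left(-6\right) \left(-3\right) 3 - \frac{1}{172} = 18 \cdot 3 - \frac{1}{172} = 54 - \frac{1}{172} = \frac{9287}{172}$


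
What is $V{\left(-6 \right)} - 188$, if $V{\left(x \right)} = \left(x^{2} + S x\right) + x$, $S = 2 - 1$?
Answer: $-164$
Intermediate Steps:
$S = 1$ ($S = 2 - 1 = 1$)
$V{\left(x \right)} = x^{2} + 2 x$ ($V{\left(x \right)} = \left(x^{2} + 1 x\right) + x = \left(x^{2} + x\right) + x = \left(x + x^{2}\right) + x = x^{2} + 2 x$)
$V{\left(-6 \right)} - 188 = - 6 \left(2 - 6\right) - 188 = \left(-6\right) \left(-4\right) - 188 = 24 - 188 = -164$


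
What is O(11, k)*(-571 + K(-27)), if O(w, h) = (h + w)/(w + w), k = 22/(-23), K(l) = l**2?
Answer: 1659/23 ≈ 72.130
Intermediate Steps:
k = -22/23 (k = 22*(-1/23) = -22/23 ≈ -0.95652)
O(w, h) = (h + w)/(2*w) (O(w, h) = (h + w)/((2*w)) = (h + w)*(1/(2*w)) = (h + w)/(2*w))
O(11, k)*(-571 + K(-27)) = ((1/2)*(-22/23 + 11)/11)*(-571 + (-27)**2) = ((1/2)*(1/11)*(231/23))*(-571 + 729) = (21/46)*158 = 1659/23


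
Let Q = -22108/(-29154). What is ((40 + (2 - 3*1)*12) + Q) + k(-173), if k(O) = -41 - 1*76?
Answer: -1286299/14577 ≈ -88.242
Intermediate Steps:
Q = 11054/14577 (Q = -22108*(-1/29154) = 11054/14577 ≈ 0.75832)
k(O) = -117 (k(O) = -41 - 76 = -117)
((40 + (2 - 3*1)*12) + Q) + k(-173) = ((40 + (2 - 3*1)*12) + 11054/14577) - 117 = ((40 + (2 - 3)*12) + 11054/14577) - 117 = ((40 - 1*12) + 11054/14577) - 117 = ((40 - 12) + 11054/14577) - 117 = (28 + 11054/14577) - 117 = 419210/14577 - 117 = -1286299/14577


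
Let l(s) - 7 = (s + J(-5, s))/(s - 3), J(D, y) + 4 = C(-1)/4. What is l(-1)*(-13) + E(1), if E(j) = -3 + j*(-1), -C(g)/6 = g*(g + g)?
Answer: -121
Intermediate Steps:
C(g) = -12*g² (C(g) = -6*g*(g + g) = -6*g*2*g = -12*g²)
J(D, y) = -7 (J(D, y) = -4 - 12*(-1)²/4 = -4 - 12*1*(¼) = -4 - 12*¼ = -4 - 3 = -7)
E(j) = -3 - j
l(s) = 7 + (-7 + s)/(-3 + s) (l(s) = 7 + (s - 7)/(s - 3) = 7 + (-7 + s)/(-3 + s))
l(-1)*(-13) + E(1) = (4*(-7 + 2*(-1))/(-3 - 1))*(-13) + (-3 - 1*1) = (4*(-7 - 2)/(-4))*(-13) + (-3 - 1) = (4*(-¼)*(-9))*(-13) - 4 = 9*(-13) - 4 = -117 - 4 = -121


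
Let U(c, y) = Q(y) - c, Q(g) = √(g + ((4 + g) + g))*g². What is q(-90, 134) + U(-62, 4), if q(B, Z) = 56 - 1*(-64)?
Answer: 246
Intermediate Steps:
q(B, Z) = 120 (q(B, Z) = 56 + 64 = 120)
Q(g) = g²*√(4 + 3*g) (Q(g) = √(g + (4 + 2*g))*g² = √(4 + 3*g)*g² = g²*√(4 + 3*g))
U(c, y) = -c + y²*√(4 + 3*y) (U(c, y) = y²*√(4 + 3*y) - c = -c + y²*√(4 + 3*y))
q(-90, 134) + U(-62, 4) = 120 + (-1*(-62) + 4²*√(4 + 3*4)) = 120 + (62 + 16*√(4 + 12)) = 120 + (62 + 16*√16) = 120 + (62 + 16*4) = 120 + (62 + 64) = 120 + 126 = 246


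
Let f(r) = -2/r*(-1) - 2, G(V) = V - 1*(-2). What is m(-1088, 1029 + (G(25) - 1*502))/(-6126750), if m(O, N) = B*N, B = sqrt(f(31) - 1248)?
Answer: -554*I*sqrt(300297)/94964625 ≈ -0.0031969*I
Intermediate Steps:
G(V) = 2 + V (G(V) = V + 2 = 2 + V)
f(r) = -2 + 2/r (f(r) = 2/r - 2 = -2 + 2/r)
B = 2*I*sqrt(300297)/31 (B = sqrt((-2 + 2/31) - 1248) = sqrt(-60/31 - 1248) = sqrt(-38748/31) = 2*I*sqrt(300297)/31 ≈ 35.354*I)
m(O, N) = 2*I*N*sqrt(300297)/31 (m(O, N) = (2*I*sqrt(300297)/31)*N = 2*I*N*sqrt(300297)/31)
m(-1088, 1029 + (G(25) - 1*502))/(-6126750) = (2*I*(1029 + ((2 + 25) - 1*502))*sqrt(300297)/31)/(-6126750) = (2*I*(1029 + (27 - 502))*sqrt(300297)/31)*(-1/6126750) = (2*I*(1029 - 475)*sqrt(300297)/31)*(-1/6126750) = ((2/31)*I*554*sqrt(300297))*(-1/6126750) = (1108*I*sqrt(300297)/31)*(-1/6126750) = -554*I*sqrt(300297)/94964625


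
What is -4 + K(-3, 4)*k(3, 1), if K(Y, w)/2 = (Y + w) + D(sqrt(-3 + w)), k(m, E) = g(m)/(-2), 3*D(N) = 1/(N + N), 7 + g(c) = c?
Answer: 2/3 ≈ 0.66667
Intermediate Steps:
g(c) = -7 + c
D(N) = 1/(6*N) (D(N) = 1/(3*(N + N)) = 1/(3*((2*N))) = (1/(2*N))/3 = 1/(6*N))
k(m, E) = 7/2 - m/2 (k(m, E) = (-7 + m)/(-2) = (-7 + m)*(-1/2) = 7/2 - m/2)
K(Y, w) = 2*Y + 2*w + 1/(3*sqrt(-3 + w)) (K(Y, w) = 2*((Y + w) + 1/(6*(sqrt(-3 + w)))) = 2*((Y + w) + 1/(6*sqrt(-3 + w))) = 2*(Y + w + 1/(6*sqrt(-3 + w))) = 2*Y + 2*w + 1/(3*sqrt(-3 + w)))
-4 + K(-3, 4)*k(3, 1) = -4 + (2*(-3) + 2*4 + 1/(3*sqrt(-3 + 4)))*(7/2 - 1/2*3) = -4 + (-6 + 8 + 1/(3*sqrt(1)))*(7/2 - 3/2) = -4 + (-6 + 8 + (1/3)*1)*2 = -4 + (-6 + 8 + 1/3)*2 = -4 + (7/3)*2 = -4 + 14/3 = 2/3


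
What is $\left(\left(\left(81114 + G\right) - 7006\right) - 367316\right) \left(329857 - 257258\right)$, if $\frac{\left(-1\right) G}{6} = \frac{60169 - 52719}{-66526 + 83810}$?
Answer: $- \frac{617317065093}{29} \approx -2.1287 \cdot 10^{10}$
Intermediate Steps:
$G = - \frac{75}{29}$ ($G = - 6 \frac{60169 - 52719}{-66526 + 83810} = - 6 \cdot \frac{7450}{17284} = - 6 \cdot 7450 \cdot \frac{1}{17284} = \left(-6\right) \frac{25}{58} = - \frac{75}{29} \approx -2.5862$)
$\left(\left(\left(81114 + G\right) - 7006\right) - 367316\right) \left(329857 - 257258\right) = \left(\left(\left(81114 - \frac{75}{29}\right) - 7006\right) - 367316\right) \left(329857 - 257258\right) = \left(\left(\frac{2352231}{29} - 7006\right) - 367316\right) 72599 = \left(\frac{2149057}{29} - 367316\right) 72599 = \left(- \frac{8503107}{29}\right) 72599 = - \frac{617317065093}{29}$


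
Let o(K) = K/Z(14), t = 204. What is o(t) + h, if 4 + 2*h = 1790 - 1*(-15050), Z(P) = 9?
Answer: 25322/3 ≈ 8440.7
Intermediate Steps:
h = 8418 (h = -2 + (1790 - 1*(-15050))/2 = -2 + (1790 + 15050)/2 = -2 + (1/2)*16840 = -2 + 8420 = 8418)
o(K) = K/9
o(t) + h = (1/9)*204 + 8418 = 68/3 + 8418 = 25322/3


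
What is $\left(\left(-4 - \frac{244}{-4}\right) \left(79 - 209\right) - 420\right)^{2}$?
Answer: $61308900$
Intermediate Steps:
$\left(\left(-4 - \frac{244}{-4}\right) \left(79 - 209\right) - 420\right)^{2} = \left(\left(-4 - -61\right) \left(-130\right) - 420\right)^{2} = \left(\left(-4 + 61\right) \left(-130\right) - 420\right)^{2} = \left(57 \left(-130\right) - 420\right)^{2} = \left(-7410 - 420\right)^{2} = \left(-7830\right)^{2} = 61308900$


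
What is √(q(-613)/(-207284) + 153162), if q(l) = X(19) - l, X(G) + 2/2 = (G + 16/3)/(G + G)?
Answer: √21381210695266365174/11815188 ≈ 391.36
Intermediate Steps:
X(G) = -1 + (16/3 + G)/(2*G) (X(G) = -1 + (G + 16/3)/(G + G) = -1 + (G + 16*(⅓))/((2*G)) = -1 + (G + 16/3)*(1/(2*G)) = -1 + (16/3 + G)*(1/(2*G)) = -1 + (16/3 + G)/(2*G))
q(l) = -41/114 - l (q(l) = (⅙)*(16 - 3*19)/19 - l = (⅙)*(1/19)*(16 - 57) - l = (⅙)*(1/19)*(-41) - l = -41/114 - l)
√(q(-613)/(-207284) + 153162) = √((-41/114 - 1*(-613))/(-207284) + 153162) = √((-41/114 + 613)*(-1/207284) + 153162) = √((69841/114)*(-1/207284) + 153162) = √(-69841/23630376 + 153162) = √(3619275579071/23630376) = √21381210695266365174/11815188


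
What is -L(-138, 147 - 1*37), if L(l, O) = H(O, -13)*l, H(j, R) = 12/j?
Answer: 828/55 ≈ 15.055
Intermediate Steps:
L(l, O) = 12*l/O (L(l, O) = (12/O)*l = 12*l/O)
-L(-138, 147 - 1*37) = -12*(-138)/(147 - 1*37) = -12*(-138)/(147 - 37) = -12*(-138)/110 = -1*(-828/55) = 828/55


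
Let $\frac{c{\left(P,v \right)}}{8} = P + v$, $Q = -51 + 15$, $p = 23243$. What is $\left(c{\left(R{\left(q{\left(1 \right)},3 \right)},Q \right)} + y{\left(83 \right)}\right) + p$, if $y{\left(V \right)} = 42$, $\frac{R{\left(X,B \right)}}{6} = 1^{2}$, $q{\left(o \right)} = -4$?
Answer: $23045$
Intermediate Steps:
$R{\left(X,B \right)} = 6$ ($R{\left(X,B \right)} = 6 \cdot 1^{2} = 6 \cdot 1 = 6$)
$Q = -36$
$c{\left(P,v \right)} = 8 P + 8 v$ ($c{\left(P,v \right)} = 8 \left(P + v\right) = 8 P + 8 v$)
$\left(c{\left(R{\left(q{\left(1 \right)},3 \right)},Q \right)} + y{\left(83 \right)}\right) + p = \left(\left(8 \cdot 6 + 8 \left(-36\right)\right) + 42\right) + 23243 = \left(\left(48 - 288\right) + 42\right) + 23243 = \left(-240 + 42\right) + 23243 = -198 + 23243 = 23045$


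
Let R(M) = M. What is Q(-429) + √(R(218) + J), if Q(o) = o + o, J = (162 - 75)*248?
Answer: -858 + √21794 ≈ -710.37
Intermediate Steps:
J = 21576 (J = 87*248 = 21576)
Q(o) = 2*o
Q(-429) + √(R(218) + J) = 2*(-429) + √(218 + 21576) = -858 + √21794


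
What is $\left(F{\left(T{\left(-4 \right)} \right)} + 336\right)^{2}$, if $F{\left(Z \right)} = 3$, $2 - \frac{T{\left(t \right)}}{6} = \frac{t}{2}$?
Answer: $114921$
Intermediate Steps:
$T{\left(t \right)} = 12 - 3 t$ ($T{\left(t \right)} = 12 - 6 \frac{t}{2} = 12 - 3 t$)
$\left(F{\left(T{\left(-4 \right)} \right)} + 336\right)^{2} = \left(3 + 336\right)^{2} = 339^{2} = 114921$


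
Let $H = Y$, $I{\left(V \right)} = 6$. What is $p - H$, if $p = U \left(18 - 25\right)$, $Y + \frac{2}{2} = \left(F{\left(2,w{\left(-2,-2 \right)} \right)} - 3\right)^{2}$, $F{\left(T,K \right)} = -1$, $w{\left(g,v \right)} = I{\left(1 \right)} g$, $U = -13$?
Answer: $76$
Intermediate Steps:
$w{\left(g,v \right)} = 6 g$
$Y = 15$ ($Y = -1 + \left(-1 - 3\right)^{2} = -1 + \left(-4\right)^{2} = -1 + 16 = 15$)
$H = 15$
$p = 91$ ($p = - 13 \left(18 - 25\right) = \left(-13\right) \left(-7\right) = 91$)
$p - H = 91 - 15 = 76$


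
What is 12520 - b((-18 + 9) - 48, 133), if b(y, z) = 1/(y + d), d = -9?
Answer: 826321/66 ≈ 12520.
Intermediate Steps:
b(y, z) = 1/(-9 + y) (b(y, z) = 1/(y - 9) = 1/(-9 + y))
12520 - b((-18 + 9) - 48, 133) = 12520 - 1/(-9 + ((-18 + 9) - 48)) = 12520 - 1/(-9 + (-9 - 48)) = 12520 - 1/(-9 - 57) = 12520 - 1/(-66) = 12520 - 1*(-1/66) = 12520 + 1/66 = 826321/66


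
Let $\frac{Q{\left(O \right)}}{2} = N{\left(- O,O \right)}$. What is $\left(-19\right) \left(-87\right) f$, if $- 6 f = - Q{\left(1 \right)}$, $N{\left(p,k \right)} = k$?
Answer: $551$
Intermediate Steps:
$Q{\left(O \right)} = 2 O$
$f = \frac{1}{3}$ ($f = - \frac{\left(-1\right) 2 \cdot 1}{6} = - \frac{\left(-1\right) 2}{6} = \left(- \frac{1}{6}\right) \left(-2\right) = \frac{1}{3} \approx 0.33333$)
$\left(-19\right) \left(-87\right) f = \left(-19\right) \left(-87\right) \frac{1}{3} = 1653 \cdot \frac{1}{3} = 551$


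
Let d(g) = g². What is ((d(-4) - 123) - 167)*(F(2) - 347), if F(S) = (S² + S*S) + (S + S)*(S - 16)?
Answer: 108230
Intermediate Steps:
F(S) = 2*S² + 2*S*(-16 + S) (F(S) = (S² + S²) + (2*S)*(-16 + S) = 2*S² + 2*S*(-16 + S))
((d(-4) - 123) - 167)*(F(2) - 347) = (((-4)² - 123) - 167)*(4*2*(-8 + 2) - 347) = ((16 - 123) - 167)*(4*2*(-6) - 347) = (-107 - 167)*(-48 - 347) = -274*(-395) = 108230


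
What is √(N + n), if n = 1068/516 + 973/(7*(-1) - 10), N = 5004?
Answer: √2644464138/731 ≈ 70.348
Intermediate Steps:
n = -40326/731 (n = 1068*(1/516) + 973/(-7 - 10) = 89/43 + 973/(-17) = 89/43 + 973*(-1/17) = 89/43 - 973/17 = -40326/731 ≈ -55.166)
√(N + n) = √(5004 - 40326/731) = √(3617598/731) = √2644464138/731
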